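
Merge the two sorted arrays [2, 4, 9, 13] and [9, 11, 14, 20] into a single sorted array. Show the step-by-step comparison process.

Merging process:

Compare 2 vs 9: take 2 from left. Merged: [2]
Compare 4 vs 9: take 4 from left. Merged: [2, 4]
Compare 9 vs 9: take 9 from left. Merged: [2, 4, 9]
Compare 13 vs 9: take 9 from right. Merged: [2, 4, 9, 9]
Compare 13 vs 11: take 11 from right. Merged: [2, 4, 9, 9, 11]
Compare 13 vs 14: take 13 from left. Merged: [2, 4, 9, 9, 11, 13]
Append remaining from right: [14, 20]. Merged: [2, 4, 9, 9, 11, 13, 14, 20]

Final merged array: [2, 4, 9, 9, 11, 13, 14, 20]
Total comparisons: 6

The merged array is [2, 4, 9, 9, 11, 13, 14, 20], requiring 6 comparisons. The merge step runs in O(n) time where n is the total number of elements.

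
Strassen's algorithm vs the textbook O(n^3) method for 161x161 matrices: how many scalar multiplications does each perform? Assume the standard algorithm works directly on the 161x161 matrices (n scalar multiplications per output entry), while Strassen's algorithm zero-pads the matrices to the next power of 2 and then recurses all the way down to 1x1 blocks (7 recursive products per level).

Matrix multiplication for 161x161 matrices:

Strassen's algorithm requires power-of-2 dimensions. Pad 161x161 to 256x256 (next power of 2).

Standard algorithm: 161^3 = 4173281 multiplications
Strassen's algorithm: 7^(log2(256)) = 7^8 = 5764801 multiplications
Difference: 4173281 - 5764801 = -1591520 (Strassen uses MORE here due to padding overhead — for small or just-over-power-of-2 n, padding can outweigh the per-level savings)

Standard: 4173281 multiplications (161^3). Strassen: 5764801 multiplications (7^8, after padding to 256x256). Strassen reduces 8 recursive multiplications to 7 at each level.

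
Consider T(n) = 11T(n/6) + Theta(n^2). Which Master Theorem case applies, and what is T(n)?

Master Theorem for T(n) = 11T(n/6) + O(n^2):

a = 11, b = 6, c = 2
log_b(a) = log_6(11) = 1.3383

Case 3: c = 2 > log_6(11) = 1.3383
T(n) = O(n^2) = O(n^2)

For T(n) = 11T(n/6) + O(n^2): log_6(11) = 1.3383. This is Case 3 of the Master Theorem (c > log_b(a), work dominated by root), giving O(n^2).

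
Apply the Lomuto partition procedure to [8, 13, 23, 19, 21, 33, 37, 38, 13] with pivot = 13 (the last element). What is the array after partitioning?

Lomuto partition with pivot = 13:

Initial array: [8, 13, 23, 19, 21, 33, 37, 38, 13]

arr[0]=8 <= 13: swap with position 0, array becomes [8, 13, 23, 19, 21, 33, 37, 38, 13]
arr[1]=13 <= 13: swap with position 1, array becomes [8, 13, 23, 19, 21, 33, 37, 38, 13]
arr[2]=23 > 13: no swap
arr[3]=19 > 13: no swap
arr[4]=21 > 13: no swap
arr[5]=33 > 13: no swap
arr[6]=37 > 13: no swap
arr[7]=38 > 13: no swap

Place pivot at position 2: [8, 13, 13, 19, 21, 33, 37, 38, 23]
Pivot position: 2

After partitioning with pivot 13, the array becomes [8, 13, 13, 19, 21, 33, 37, 38, 23]. The pivot is placed at index 2. All elements to the left of the pivot are <= 13, and all elements to the right are > 13.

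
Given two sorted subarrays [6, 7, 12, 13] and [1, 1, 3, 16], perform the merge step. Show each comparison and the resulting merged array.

Merging process:

Compare 6 vs 1: take 1 from right. Merged: [1]
Compare 6 vs 1: take 1 from right. Merged: [1, 1]
Compare 6 vs 3: take 3 from right. Merged: [1, 1, 3]
Compare 6 vs 16: take 6 from left. Merged: [1, 1, 3, 6]
Compare 7 vs 16: take 7 from left. Merged: [1, 1, 3, 6, 7]
Compare 12 vs 16: take 12 from left. Merged: [1, 1, 3, 6, 7, 12]
Compare 13 vs 16: take 13 from left. Merged: [1, 1, 3, 6, 7, 12, 13]
Append remaining from right: [16]. Merged: [1, 1, 3, 6, 7, 12, 13, 16]

Final merged array: [1, 1, 3, 6, 7, 12, 13, 16]
Total comparisons: 7

The merged array is [1, 1, 3, 6, 7, 12, 13, 16], requiring 7 comparisons. The merge step runs in O(n) time where n is the total number of elements.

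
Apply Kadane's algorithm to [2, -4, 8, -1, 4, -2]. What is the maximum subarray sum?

Using Kadane's algorithm on [2, -4, 8, -1, 4, -2]:

Scanning through the array:
Position 1 (value -4): max_ending_here = -2, max_so_far = 2
Position 2 (value 8): max_ending_here = 8, max_so_far = 8
Position 3 (value -1): max_ending_here = 7, max_so_far = 8
Position 4 (value 4): max_ending_here = 11, max_so_far = 11
Position 5 (value -2): max_ending_here = 9, max_so_far = 11

Maximum subarray: [8, -1, 4]
Maximum sum: 11

The maximum subarray is [8, -1, 4] with sum 11. This subarray runs from index 2 to index 4.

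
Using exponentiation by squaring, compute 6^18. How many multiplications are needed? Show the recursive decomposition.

Computing 6^18 by squaring (build up from 6^1; each line after the first costs one multiplication):

6^1 = 6
6^2 = (6^1)^2 = 6^2 = 36
6^4 = (6^2)^2 = 36^2 = 1296
6^8 = (6^4)^2 = 1296^2 = 1679616
6^9 = 6 * 6^8 = 6 * 1679616 = 10077696
6^18 = (6^9)^2 = 10077696^2 = 101559956668416

Result: 101559956668416
Multiplications needed: 5 (5 lines after 6^1)

6^18 = 101559956668416. Using exponentiation by squaring, this requires 5 multiplications. The key idea: if the exponent is even, square the half-power; if odd, multiply by the base once.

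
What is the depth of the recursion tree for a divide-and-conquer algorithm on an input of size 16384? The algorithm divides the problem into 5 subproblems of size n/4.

For divide and conquer with division factor 4:

Problem sizes at each level:
Level 0: 16384
Level 1: 4096
Level 2: 1024
Level 3: 256
Level 4: 64
Level 5: 16
Level 6: 4
Level 7: 1

The root is level 0 and the size-1 base case is level 7 (the tree spans levels 0 through 7, i.e. 8 levels counting the root), so the depth is the number of divisions: log_4(16384) = 7

The recursion tree depth is log_4(16384) = 7. At each level, the problem size is divided by 4, so it takes 7 divisions to reduce to a base case of size 1. The algorithm makes 5 recursive calls at each level.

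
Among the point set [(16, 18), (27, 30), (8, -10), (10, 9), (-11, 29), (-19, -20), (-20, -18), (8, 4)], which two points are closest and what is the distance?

Computing all pairwise distances among 8 points:

d((16, 18), (27, 30)) = 16.2788
d((16, 18), (8, -10)) = 29.1204
d((16, 18), (10, 9)) = 10.8167
d((16, 18), (-11, 29)) = 29.1548
d((16, 18), (-19, -20)) = 51.6624
d((16, 18), (-20, -18)) = 50.9117
d((16, 18), (8, 4)) = 16.1245
d((27, 30), (8, -10)) = 44.2832
d((27, 30), (10, 9)) = 27.0185
d((27, 30), (-11, 29)) = 38.0132
d((27, 30), (-19, -20)) = 67.9412
d((27, 30), (-20, -18)) = 67.1789
d((27, 30), (8, 4)) = 32.2025
d((8, -10), (10, 9)) = 19.105
d((8, -10), (-11, 29)) = 43.382
d((8, -10), (-19, -20)) = 28.7924
d((8, -10), (-20, -18)) = 29.1204
d((8, -10), (8, 4)) = 14.0
d((10, 9), (-11, 29)) = 29.0
d((10, 9), (-19, -20)) = 41.0122
d((10, 9), (-20, -18)) = 40.3609
d((10, 9), (8, 4)) = 5.3852
d((-11, 29), (-19, -20)) = 49.6488
d((-11, 29), (-20, -18)) = 47.8539
d((-11, 29), (8, 4)) = 31.4006
d((-19, -20), (-20, -18)) = 2.2361 <-- minimum
d((-19, -20), (8, 4)) = 36.1248
d((-20, -18), (8, 4)) = 35.609

Closest pair: (-19, -20) and (-20, -18) with distance 2.2361

The closest pair is (-19, -20) and (-20, -18) with Euclidean distance 2.2361. For 8 points, brute-force pairwise comparison is shown above. For large n, the divide-and-conquer algorithm (sort by x, recurse on halves, check the dividing strip) achieves O(n log n).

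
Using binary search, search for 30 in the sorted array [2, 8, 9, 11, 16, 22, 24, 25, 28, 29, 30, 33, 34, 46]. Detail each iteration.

Binary search for 30 in [2, 8, 9, 11, 16, 22, 24, 25, 28, 29, 30, 33, 34, 46]:

lo=0, hi=13, mid=6, arr[mid]=24 -> 24 < 30, search right half
lo=7, hi=13, mid=10, arr[mid]=30 -> Found target at index 10!

Binary search finds 30 at index 10 after 2 comparisons. The search repeatedly halves the search space by comparing with the middle element.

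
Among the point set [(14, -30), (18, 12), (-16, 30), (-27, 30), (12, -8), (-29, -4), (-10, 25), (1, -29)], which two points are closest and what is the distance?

Computing all pairwise distances among 8 points:

d((14, -30), (18, 12)) = 42.19
d((14, -30), (-16, 30)) = 67.082
d((14, -30), (-27, 30)) = 72.6705
d((14, -30), (12, -8)) = 22.0907
d((14, -30), (-29, -4)) = 50.2494
d((14, -30), (-10, 25)) = 60.0083
d((14, -30), (1, -29)) = 13.0384
d((18, 12), (-16, 30)) = 38.4708
d((18, 12), (-27, 30)) = 48.4665
d((18, 12), (12, -8)) = 20.8806
d((18, 12), (-29, -4)) = 49.6488
d((18, 12), (-10, 25)) = 30.8707
d((18, 12), (1, -29)) = 44.3847
d((-16, 30), (-27, 30)) = 11.0
d((-16, 30), (12, -8)) = 47.2017
d((-16, 30), (-29, -4)) = 36.4005
d((-16, 30), (-10, 25)) = 7.8102 <-- minimum
d((-16, 30), (1, -29)) = 61.4003
d((-27, 30), (12, -8)) = 54.4518
d((-27, 30), (-29, -4)) = 34.0588
d((-27, 30), (-10, 25)) = 17.72
d((-27, 30), (1, -29)) = 65.307
d((12, -8), (-29, -4)) = 41.1947
d((12, -8), (-10, 25)) = 39.6611
d((12, -8), (1, -29)) = 23.7065
d((-29, -4), (-10, 25)) = 34.6699
d((-29, -4), (1, -29)) = 39.0512
d((-10, 25), (1, -29)) = 55.109

Closest pair: (-16, 30) and (-10, 25) with distance 7.8102

The closest pair is (-16, 30) and (-10, 25) with Euclidean distance 7.8102. For 8 points, brute-force pairwise comparison is shown above. For large n, the divide-and-conquer algorithm (sort by x, recurse on halves, check the dividing strip) achieves O(n log n).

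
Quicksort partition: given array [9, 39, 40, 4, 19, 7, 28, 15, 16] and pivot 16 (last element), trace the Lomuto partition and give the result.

Lomuto partition with pivot = 16:

Initial array: [9, 39, 40, 4, 19, 7, 28, 15, 16]

arr[0]=9 <= 16: swap with position 0, array becomes [9, 39, 40, 4, 19, 7, 28, 15, 16]
arr[1]=39 > 16: no swap
arr[2]=40 > 16: no swap
arr[3]=4 <= 16: swap with position 1, array becomes [9, 4, 40, 39, 19, 7, 28, 15, 16]
arr[4]=19 > 16: no swap
arr[5]=7 <= 16: swap with position 2, array becomes [9, 4, 7, 39, 19, 40, 28, 15, 16]
arr[6]=28 > 16: no swap
arr[7]=15 <= 16: swap with position 3, array becomes [9, 4, 7, 15, 19, 40, 28, 39, 16]

Place pivot at position 4: [9, 4, 7, 15, 16, 40, 28, 39, 19]
Pivot position: 4

After partitioning with pivot 16, the array becomes [9, 4, 7, 15, 16, 40, 28, 39, 19]. The pivot is placed at index 4. All elements to the left of the pivot are <= 16, and all elements to the right are > 16.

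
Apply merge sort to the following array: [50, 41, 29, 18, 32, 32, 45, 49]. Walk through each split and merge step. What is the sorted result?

Merge sort trace:

Split: [50, 41, 29, 18, 32, 32, 45, 49] -> [50, 41, 29, 18] and [32, 32, 45, 49]
  Split: [50, 41, 29, 18] -> [50, 41] and [29, 18]
    Split: [50, 41] -> [50] and [41]
    Merge: [50] + [41] -> [41, 50]
    Split: [29, 18] -> [29] and [18]
    Merge: [29] + [18] -> [18, 29]
  Merge: [41, 50] + [18, 29] -> [18, 29, 41, 50]
  Split: [32, 32, 45, 49] -> [32, 32] and [45, 49]
    Split: [32, 32] -> [32] and [32]
    Merge: [32] + [32] -> [32, 32]
    Split: [45, 49] -> [45] and [49]
    Merge: [45] + [49] -> [45, 49]
  Merge: [32, 32] + [45, 49] -> [32, 32, 45, 49]
Merge: [18, 29, 41, 50] + [32, 32, 45, 49] -> [18, 29, 32, 32, 41, 45, 49, 50]

Final sorted array: [18, 29, 32, 32, 41, 45, 49, 50]

The merge sort proceeds by recursively splitting the array and merging sorted halves.
After all merges, the sorted array is [18, 29, 32, 32, 41, 45, 49, 50].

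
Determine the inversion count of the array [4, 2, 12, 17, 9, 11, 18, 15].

Finding inversions in [4, 2, 12, 17, 9, 11, 18, 15]:

(0, 1): arr[0]=4 > arr[1]=2
(2, 4): arr[2]=12 > arr[4]=9
(2, 5): arr[2]=12 > arr[5]=11
(3, 4): arr[3]=17 > arr[4]=9
(3, 5): arr[3]=17 > arr[5]=11
(3, 7): arr[3]=17 > arr[7]=15
(6, 7): arr[6]=18 > arr[7]=15

Total inversions: 7

The array has 7 inversion(s): (0,1), (2,4), (2,5), (3,4), (3,5), (3,7), (6,7). Each pair (i,j) satisfies i < j and arr[i] > arr[j].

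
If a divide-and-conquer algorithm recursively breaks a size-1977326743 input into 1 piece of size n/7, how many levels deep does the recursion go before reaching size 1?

For divide and conquer with division factor 7:

Problem sizes at each level:
Level 0: 1977326743
Level 1: 282475249
Level 2: 40353607
Level 3: 5764801
Level 4: 823543
Level 5: 117649
Level 6: 16807
Level 7: 2401
Level 8: 343
Level 9: 49
Level 10: 7
Level 11: 1

The root is level 0 and the size-1 base case is level 11 (the tree spans levels 0 through 11, i.e. 12 levels counting the root), so the depth is the number of divisions: log_7(1977326743) = 11

The recursion tree depth is log_7(1977326743) = 11. At each level, the problem size is divided by 7, so it takes 11 divisions to reduce to a base case of size 1. The algorithm makes 1 recursive call at each level.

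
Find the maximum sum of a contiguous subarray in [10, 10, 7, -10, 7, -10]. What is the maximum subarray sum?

Using Kadane's algorithm on [10, 10, 7, -10, 7, -10]:

Scanning through the array:
Position 1 (value 10): max_ending_here = 20, max_so_far = 20
Position 2 (value 7): max_ending_here = 27, max_so_far = 27
Position 3 (value -10): max_ending_here = 17, max_so_far = 27
Position 4 (value 7): max_ending_here = 24, max_so_far = 27
Position 5 (value -10): max_ending_here = 14, max_so_far = 27

Maximum subarray: [10, 10, 7]
Maximum sum: 27

The maximum subarray is [10, 10, 7] with sum 27. This subarray runs from index 0 to index 2.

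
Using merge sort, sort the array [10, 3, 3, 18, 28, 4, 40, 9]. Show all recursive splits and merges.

Merge sort trace:

Split: [10, 3, 3, 18, 28, 4, 40, 9] -> [10, 3, 3, 18] and [28, 4, 40, 9]
  Split: [10, 3, 3, 18] -> [10, 3] and [3, 18]
    Split: [10, 3] -> [10] and [3]
    Merge: [10] + [3] -> [3, 10]
    Split: [3, 18] -> [3] and [18]
    Merge: [3] + [18] -> [3, 18]
  Merge: [3, 10] + [3, 18] -> [3, 3, 10, 18]
  Split: [28, 4, 40, 9] -> [28, 4] and [40, 9]
    Split: [28, 4] -> [28] and [4]
    Merge: [28] + [4] -> [4, 28]
    Split: [40, 9] -> [40] and [9]
    Merge: [40] + [9] -> [9, 40]
  Merge: [4, 28] + [9, 40] -> [4, 9, 28, 40]
Merge: [3, 3, 10, 18] + [4, 9, 28, 40] -> [3, 3, 4, 9, 10, 18, 28, 40]

Final sorted array: [3, 3, 4, 9, 10, 18, 28, 40]

The merge sort proceeds by recursively splitting the array and merging sorted halves.
After all merges, the sorted array is [3, 3, 4, 9, 10, 18, 28, 40].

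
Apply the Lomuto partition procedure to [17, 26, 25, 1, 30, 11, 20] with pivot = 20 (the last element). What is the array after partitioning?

Lomuto partition with pivot = 20:

Initial array: [17, 26, 25, 1, 30, 11, 20]

arr[0]=17 <= 20: swap with position 0, array becomes [17, 26, 25, 1, 30, 11, 20]
arr[1]=26 > 20: no swap
arr[2]=25 > 20: no swap
arr[3]=1 <= 20: swap with position 1, array becomes [17, 1, 25, 26, 30, 11, 20]
arr[4]=30 > 20: no swap
arr[5]=11 <= 20: swap with position 2, array becomes [17, 1, 11, 26, 30, 25, 20]

Place pivot at position 3: [17, 1, 11, 20, 30, 25, 26]
Pivot position: 3

After partitioning with pivot 20, the array becomes [17, 1, 11, 20, 30, 25, 26]. The pivot is placed at index 3. All elements to the left of the pivot are <= 20, and all elements to the right are > 20.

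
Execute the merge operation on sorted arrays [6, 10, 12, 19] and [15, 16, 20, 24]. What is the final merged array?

Merging process:

Compare 6 vs 15: take 6 from left. Merged: [6]
Compare 10 vs 15: take 10 from left. Merged: [6, 10]
Compare 12 vs 15: take 12 from left. Merged: [6, 10, 12]
Compare 19 vs 15: take 15 from right. Merged: [6, 10, 12, 15]
Compare 19 vs 16: take 16 from right. Merged: [6, 10, 12, 15, 16]
Compare 19 vs 20: take 19 from left. Merged: [6, 10, 12, 15, 16, 19]
Append remaining from right: [20, 24]. Merged: [6, 10, 12, 15, 16, 19, 20, 24]

Final merged array: [6, 10, 12, 15, 16, 19, 20, 24]
Total comparisons: 6

The merged array is [6, 10, 12, 15, 16, 19, 20, 24], requiring 6 comparisons. The merge step runs in O(n) time where n is the total number of elements.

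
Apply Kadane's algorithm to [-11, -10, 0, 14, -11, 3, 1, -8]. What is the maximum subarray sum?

Using Kadane's algorithm on [-11, -10, 0, 14, -11, 3, 1, -8]:

Scanning through the array:
Position 1 (value -10): max_ending_here = -10, max_so_far = -10
Position 2 (value 0): max_ending_here = 0, max_so_far = 0
Position 3 (value 14): max_ending_here = 14, max_so_far = 14
Position 4 (value -11): max_ending_here = 3, max_so_far = 14
Position 5 (value 3): max_ending_here = 6, max_so_far = 14
Position 6 (value 1): max_ending_here = 7, max_so_far = 14
Position 7 (value -8): max_ending_here = -1, max_so_far = 14

Maximum subarray: [0, 14]
Maximum sum: 14

The maximum subarray is [0, 14] with sum 14. This subarray runs from index 2 to index 3.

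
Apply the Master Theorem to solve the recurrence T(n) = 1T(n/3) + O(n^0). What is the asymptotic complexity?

Master Theorem for T(n) = 1T(n/3) + O(n^0):

a = 1, b = 3, c = 0
log_b(a) = log_3(1) = 0.0000

Case 2: c = 0 = log_3(1) = 0.0000
T(n) = O(n^0 log n) = O(log n)

For T(n) = 1T(n/3) + O(n^0): log_3(1) = 0.0000. This is Case 2 of the Master Theorem (c = log_b(a), equal work at all levels), giving O(log n).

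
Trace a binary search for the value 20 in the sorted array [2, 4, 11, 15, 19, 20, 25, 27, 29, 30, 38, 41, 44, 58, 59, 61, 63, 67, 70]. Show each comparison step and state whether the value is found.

Binary search for 20 in [2, 4, 11, 15, 19, 20, 25, 27, 29, 30, 38, 41, 44, 58, 59, 61, 63, 67, 70]:

lo=0, hi=18, mid=9, arr[mid]=30 -> 30 > 20, search left half
lo=0, hi=8, mid=4, arr[mid]=19 -> 19 < 20, search right half
lo=5, hi=8, mid=6, arr[mid]=25 -> 25 > 20, search left half
lo=5, hi=5, mid=5, arr[mid]=20 -> Found target at index 5!

Binary search finds 20 at index 5 after 4 comparisons. The search repeatedly halves the search space by comparing with the middle element.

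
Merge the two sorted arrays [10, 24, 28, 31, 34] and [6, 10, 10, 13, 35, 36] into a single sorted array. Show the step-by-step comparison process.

Merging process:

Compare 10 vs 6: take 6 from right. Merged: [6]
Compare 10 vs 10: take 10 from left. Merged: [6, 10]
Compare 24 vs 10: take 10 from right. Merged: [6, 10, 10]
Compare 24 vs 10: take 10 from right. Merged: [6, 10, 10, 10]
Compare 24 vs 13: take 13 from right. Merged: [6, 10, 10, 10, 13]
Compare 24 vs 35: take 24 from left. Merged: [6, 10, 10, 10, 13, 24]
Compare 28 vs 35: take 28 from left. Merged: [6, 10, 10, 10, 13, 24, 28]
Compare 31 vs 35: take 31 from left. Merged: [6, 10, 10, 10, 13, 24, 28, 31]
Compare 34 vs 35: take 34 from left. Merged: [6, 10, 10, 10, 13, 24, 28, 31, 34]
Append remaining from right: [35, 36]. Merged: [6, 10, 10, 10, 13, 24, 28, 31, 34, 35, 36]

Final merged array: [6, 10, 10, 10, 13, 24, 28, 31, 34, 35, 36]
Total comparisons: 9

The merged array is [6, 10, 10, 10, 13, 24, 28, 31, 34, 35, 36], requiring 9 comparisons. The merge step runs in O(n) time where n is the total number of elements.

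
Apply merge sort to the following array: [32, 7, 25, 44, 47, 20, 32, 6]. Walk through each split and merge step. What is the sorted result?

Merge sort trace:

Split: [32, 7, 25, 44, 47, 20, 32, 6] -> [32, 7, 25, 44] and [47, 20, 32, 6]
  Split: [32, 7, 25, 44] -> [32, 7] and [25, 44]
    Split: [32, 7] -> [32] and [7]
    Merge: [32] + [7] -> [7, 32]
    Split: [25, 44] -> [25] and [44]
    Merge: [25] + [44] -> [25, 44]
  Merge: [7, 32] + [25, 44] -> [7, 25, 32, 44]
  Split: [47, 20, 32, 6] -> [47, 20] and [32, 6]
    Split: [47, 20] -> [47] and [20]
    Merge: [47] + [20] -> [20, 47]
    Split: [32, 6] -> [32] and [6]
    Merge: [32] + [6] -> [6, 32]
  Merge: [20, 47] + [6, 32] -> [6, 20, 32, 47]
Merge: [7, 25, 32, 44] + [6, 20, 32, 47] -> [6, 7, 20, 25, 32, 32, 44, 47]

Final sorted array: [6, 7, 20, 25, 32, 32, 44, 47]

The merge sort proceeds by recursively splitting the array and merging sorted halves.
After all merges, the sorted array is [6, 7, 20, 25, 32, 32, 44, 47].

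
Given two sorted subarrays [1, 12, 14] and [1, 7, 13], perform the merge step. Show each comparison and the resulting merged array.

Merging process:

Compare 1 vs 1: take 1 from left. Merged: [1]
Compare 12 vs 1: take 1 from right. Merged: [1, 1]
Compare 12 vs 7: take 7 from right. Merged: [1, 1, 7]
Compare 12 vs 13: take 12 from left. Merged: [1, 1, 7, 12]
Compare 14 vs 13: take 13 from right. Merged: [1, 1, 7, 12, 13]
Append remaining from left: [14]. Merged: [1, 1, 7, 12, 13, 14]

Final merged array: [1, 1, 7, 12, 13, 14]
Total comparisons: 5

The merged array is [1, 1, 7, 12, 13, 14], requiring 5 comparisons. The merge step runs in O(n) time where n is the total number of elements.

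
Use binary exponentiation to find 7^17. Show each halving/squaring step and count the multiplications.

Computing 7^17 by squaring (build up from 7^1; each line after the first costs one multiplication):

7^1 = 7
7^2 = (7^1)^2 = 7^2 = 49
7^4 = (7^2)^2 = 49^2 = 2401
7^8 = (7^4)^2 = 2401^2 = 5764801
7^16 = (7^8)^2 = 5764801^2 = 33232930569601
7^17 = 7 * 7^16 = 7 * 33232930569601 = 232630513987207

Result: 232630513987207
Multiplications needed: 5 (5 lines after 7^1)

7^17 = 232630513987207. Using exponentiation by squaring, this requires 5 multiplications. The key idea: if the exponent is even, square the half-power; if odd, multiply by the base once.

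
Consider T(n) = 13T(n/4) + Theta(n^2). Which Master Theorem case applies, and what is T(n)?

Master Theorem for T(n) = 13T(n/4) + O(n^2):

a = 13, b = 4, c = 2
log_b(a) = log_4(13) = 1.8502

Case 3: c = 2 > log_4(13) = 1.8502
T(n) = O(n^2) = O(n^2)

For T(n) = 13T(n/4) + O(n^2): log_4(13) = 1.8502. This is Case 3 of the Master Theorem (c > log_b(a), work dominated by root), giving O(n^2).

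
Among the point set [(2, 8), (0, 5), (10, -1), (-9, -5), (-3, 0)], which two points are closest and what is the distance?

Computing all pairwise distances among 5 points:

d((2, 8), (0, 5)) = 3.6056 <-- minimum
d((2, 8), (10, -1)) = 12.0416
d((2, 8), (-9, -5)) = 17.0294
d((2, 8), (-3, 0)) = 9.434
d((0, 5), (10, -1)) = 11.6619
d((0, 5), (-9, -5)) = 13.4536
d((0, 5), (-3, 0)) = 5.831
d((10, -1), (-9, -5)) = 19.4165
d((10, -1), (-3, 0)) = 13.0384
d((-9, -5), (-3, 0)) = 7.8102

Closest pair: (2, 8) and (0, 5) with distance 3.6056

The closest pair is (2, 8) and (0, 5) with Euclidean distance 3.6056. For 5 points, brute-force pairwise comparison is shown above. For large n, the divide-and-conquer algorithm (sort by x, recurse on halves, check the dividing strip) achieves O(n log n).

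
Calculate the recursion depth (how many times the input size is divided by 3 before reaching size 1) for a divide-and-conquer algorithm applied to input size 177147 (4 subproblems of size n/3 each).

For divide and conquer with division factor 3:

Problem sizes at each level:
Level 0: 177147
Level 1: 59049
Level 2: 19683
Level 3: 6561
Level 4: 2187
Level 5: 729
Level 6: 243
Level 7: 81
Level 8: 27
Level 9: 9
Level 10: 3
Level 11: 1

The root is level 0 and the size-1 base case is level 11 (the tree spans levels 0 through 11, i.e. 12 levels counting the root), so the depth is the number of divisions: log_3(177147) = 11

The recursion tree depth is log_3(177147) = 11. At each level, the problem size is divided by 3, so it takes 11 divisions to reduce to a base case of size 1. The algorithm makes 4 recursive calls at each level.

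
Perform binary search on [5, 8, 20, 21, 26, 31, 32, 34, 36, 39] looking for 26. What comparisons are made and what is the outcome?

Binary search for 26 in [5, 8, 20, 21, 26, 31, 32, 34, 36, 39]:

lo=0, hi=9, mid=4, arr[mid]=26 -> Found target at index 4!

Binary search finds 26 at index 4 after 1 comparisons. The search repeatedly halves the search space by comparing with the middle element.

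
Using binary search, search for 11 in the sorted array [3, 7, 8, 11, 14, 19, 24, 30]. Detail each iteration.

Binary search for 11 in [3, 7, 8, 11, 14, 19, 24, 30]:

lo=0, hi=7, mid=3, arr[mid]=11 -> Found target at index 3!

Binary search finds 11 at index 3 after 1 comparisons. The search repeatedly halves the search space by comparing with the middle element.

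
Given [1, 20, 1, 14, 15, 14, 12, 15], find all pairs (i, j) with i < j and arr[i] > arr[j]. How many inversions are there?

Finding inversions in [1, 20, 1, 14, 15, 14, 12, 15]:

(1, 2): arr[1]=20 > arr[2]=1
(1, 3): arr[1]=20 > arr[3]=14
(1, 4): arr[1]=20 > arr[4]=15
(1, 5): arr[1]=20 > arr[5]=14
(1, 6): arr[1]=20 > arr[6]=12
(1, 7): arr[1]=20 > arr[7]=15
(3, 6): arr[3]=14 > arr[6]=12
(4, 5): arr[4]=15 > arr[5]=14
(4, 6): arr[4]=15 > arr[6]=12
(5, 6): arr[5]=14 > arr[6]=12

Total inversions: 10

The array has 10 inversion(s): (1,2), (1,3), (1,4), (1,5), (1,6), (1,7), (3,6), (4,5), (4,6), (5,6). Each pair (i,j) satisfies i < j and arr[i] > arr[j].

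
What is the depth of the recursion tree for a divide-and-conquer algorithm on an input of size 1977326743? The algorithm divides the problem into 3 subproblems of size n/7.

For divide and conquer with division factor 7:

Problem sizes at each level:
Level 0: 1977326743
Level 1: 282475249
Level 2: 40353607
Level 3: 5764801
Level 4: 823543
Level 5: 117649
Level 6: 16807
Level 7: 2401
Level 8: 343
Level 9: 49
Level 10: 7
Level 11: 1

The root is level 0 and the size-1 base case is level 11 (the tree spans levels 0 through 11, i.e. 12 levels counting the root), so the depth is the number of divisions: log_7(1977326743) = 11

The recursion tree depth is log_7(1977326743) = 11. At each level, the problem size is divided by 7, so it takes 11 divisions to reduce to a base case of size 1. The algorithm makes 3 recursive calls at each level.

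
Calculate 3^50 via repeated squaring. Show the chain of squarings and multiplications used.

Computing 3^50 by squaring (build up from 3^1; each line after the first costs one multiplication):

3^1 = 3
3^2 = (3^1)^2 = 3^2 = 9
3^3 = 3 * 3^2 = 3 * 9 = 27
3^6 = (3^3)^2 = 27^2 = 729
3^12 = (3^6)^2 = 729^2 = 531441
3^24 = (3^12)^2 = 531441^2 = 282429536481
3^25 = 3 * 3^24 = 3 * 282429536481 = 847288609443
3^50 = (3^25)^2 = 847288609443^2 = 717897987691852588770249

Result: 717897987691852588770249
Multiplications needed: 7 (7 lines after 3^1)

3^50 = 717897987691852588770249. Using exponentiation by squaring, this requires 7 multiplications. The key idea: if the exponent is even, square the half-power; if odd, multiply by the base once.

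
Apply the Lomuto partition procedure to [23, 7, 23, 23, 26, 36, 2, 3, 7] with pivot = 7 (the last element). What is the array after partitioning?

Lomuto partition with pivot = 7:

Initial array: [23, 7, 23, 23, 26, 36, 2, 3, 7]

arr[0]=23 > 7: no swap
arr[1]=7 <= 7: swap with position 0, array becomes [7, 23, 23, 23, 26, 36, 2, 3, 7]
arr[2]=23 > 7: no swap
arr[3]=23 > 7: no swap
arr[4]=26 > 7: no swap
arr[5]=36 > 7: no swap
arr[6]=2 <= 7: swap with position 1, array becomes [7, 2, 23, 23, 26, 36, 23, 3, 7]
arr[7]=3 <= 7: swap with position 2, array becomes [7, 2, 3, 23, 26, 36, 23, 23, 7]

Place pivot at position 3: [7, 2, 3, 7, 26, 36, 23, 23, 23]
Pivot position: 3

After partitioning with pivot 7, the array becomes [7, 2, 3, 7, 26, 36, 23, 23, 23]. The pivot is placed at index 3. All elements to the left of the pivot are <= 7, and all elements to the right are > 7.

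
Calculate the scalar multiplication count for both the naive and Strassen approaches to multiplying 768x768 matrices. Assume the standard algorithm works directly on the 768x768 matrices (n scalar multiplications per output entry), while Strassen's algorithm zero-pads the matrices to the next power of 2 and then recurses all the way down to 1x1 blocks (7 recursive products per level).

Matrix multiplication for 768x768 matrices:

Strassen's algorithm requires power-of-2 dimensions. Pad 768x768 to 1024x1024 (next power of 2).

Standard algorithm: 768^3 = 452984832 multiplications
Strassen's algorithm: 7^(log2(1024)) = 7^10 = 282475249 multiplications
Savings: 452984832 - 282475249 = 170509583 multiplications

Standard: 452984832 multiplications (768^3). Strassen: 282475249 multiplications (7^10, after padding to 1024x1024). Strassen reduces 8 recursive multiplications to 7 at each level.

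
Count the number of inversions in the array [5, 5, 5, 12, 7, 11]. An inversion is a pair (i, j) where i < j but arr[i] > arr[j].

Finding inversions in [5, 5, 5, 12, 7, 11]:

(3, 4): arr[3]=12 > arr[4]=7
(3, 5): arr[3]=12 > arr[5]=11

Total inversions: 2

The array has 2 inversion(s): (3,4), (3,5). Each pair (i,j) satisfies i < j and arr[i] > arr[j].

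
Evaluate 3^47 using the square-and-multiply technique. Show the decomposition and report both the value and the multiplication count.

Computing 3^47 by squaring (build up from 3^1; each line after the first costs one multiplication):

3^1 = 3
3^2 = (3^1)^2 = 3^2 = 9
3^4 = (3^2)^2 = 9^2 = 81
3^5 = 3 * 3^4 = 3 * 81 = 243
3^10 = (3^5)^2 = 243^2 = 59049
3^11 = 3 * 3^10 = 3 * 59049 = 177147
3^22 = (3^11)^2 = 177147^2 = 31381059609
3^23 = 3 * 3^22 = 3 * 31381059609 = 94143178827
3^46 = (3^23)^2 = 94143178827^2 = 8862938119652501095929
3^47 = 3 * 3^46 = 3 * 8862938119652501095929 = 26588814358957503287787

Result: 26588814358957503287787
Multiplications needed: 9 (9 lines after 3^1)

3^47 = 26588814358957503287787. Using exponentiation by squaring, this requires 9 multiplications. The key idea: if the exponent is even, square the half-power; if odd, multiply by the base once.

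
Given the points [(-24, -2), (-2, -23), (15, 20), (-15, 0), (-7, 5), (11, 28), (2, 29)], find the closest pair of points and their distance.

Computing all pairwise distances among 7 points:

d((-24, -2), (-2, -23)) = 30.4138
d((-24, -2), (15, 20)) = 44.7772
d((-24, -2), (-15, 0)) = 9.2195
d((-24, -2), (-7, 5)) = 18.3848
d((-24, -2), (11, 28)) = 46.0977
d((-24, -2), (2, 29)) = 40.4599
d((-2, -23), (15, 20)) = 46.2385
d((-2, -23), (-15, 0)) = 26.4197
d((-2, -23), (-7, 5)) = 28.4429
d((-2, -23), (11, 28)) = 52.6308
d((-2, -23), (2, 29)) = 52.1536
d((15, 20), (-15, 0)) = 36.0555
d((15, 20), (-7, 5)) = 26.6271
d((15, 20), (11, 28)) = 8.9443 <-- minimum
d((15, 20), (2, 29)) = 15.8114
d((-15, 0), (-7, 5)) = 9.434
d((-15, 0), (11, 28)) = 38.2099
d((-15, 0), (2, 29)) = 33.6155
d((-7, 5), (11, 28)) = 29.2062
d((-7, 5), (2, 29)) = 25.632
d((11, 28), (2, 29)) = 9.0554

Closest pair: (15, 20) and (11, 28) with distance 8.9443

The closest pair is (15, 20) and (11, 28) with Euclidean distance 8.9443. For 7 points, brute-force pairwise comparison is shown above. For large n, the divide-and-conquer algorithm (sort by x, recurse on halves, check the dividing strip) achieves O(n log n).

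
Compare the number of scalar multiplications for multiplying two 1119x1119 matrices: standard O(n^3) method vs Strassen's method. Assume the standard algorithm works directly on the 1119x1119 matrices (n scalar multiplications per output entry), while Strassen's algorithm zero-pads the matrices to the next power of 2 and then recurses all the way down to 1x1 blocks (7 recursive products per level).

Matrix multiplication for 1119x1119 matrices:

Strassen's algorithm requires power-of-2 dimensions. Pad 1119x1119 to 2048x2048 (next power of 2).

Standard algorithm: 1119^3 = 1401168159 multiplications
Strassen's algorithm: 7^(log2(2048)) = 7^11 = 1977326743 multiplications
Difference: 1401168159 - 1977326743 = -576158584 (Strassen uses MORE here due to padding overhead — for small or just-over-power-of-2 n, padding can outweigh the per-level savings)

Standard: 1401168159 multiplications (1119^3). Strassen: 1977326743 multiplications (7^11, after padding to 2048x2048). Strassen reduces 8 recursive multiplications to 7 at each level.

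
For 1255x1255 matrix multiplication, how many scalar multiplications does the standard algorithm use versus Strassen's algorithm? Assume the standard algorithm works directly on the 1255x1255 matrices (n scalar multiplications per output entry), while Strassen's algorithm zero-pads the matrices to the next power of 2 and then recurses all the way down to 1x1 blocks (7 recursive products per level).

Matrix multiplication for 1255x1255 matrices:

Strassen's algorithm requires power-of-2 dimensions. Pad 1255x1255 to 2048x2048 (next power of 2).

Standard algorithm: 1255^3 = 1976656375 multiplications
Strassen's algorithm: 7^(log2(2048)) = 7^11 = 1977326743 multiplications
Difference: 1976656375 - 1977326743 = -670368 (Strassen uses MORE here due to padding overhead — for small or just-over-power-of-2 n, padding can outweigh the per-level savings)

Standard: 1976656375 multiplications (1255^3). Strassen: 1977326743 multiplications (7^11, after padding to 2048x2048). Strassen reduces 8 recursive multiplications to 7 at each level.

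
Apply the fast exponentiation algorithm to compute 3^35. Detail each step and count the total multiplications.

Computing 3^35 by squaring (build up from 3^1; each line after the first costs one multiplication):

3^1 = 3
3^2 = (3^1)^2 = 3^2 = 9
3^4 = (3^2)^2 = 9^2 = 81
3^8 = (3^4)^2 = 81^2 = 6561
3^16 = (3^8)^2 = 6561^2 = 43046721
3^17 = 3 * 3^16 = 3 * 43046721 = 129140163
3^34 = (3^17)^2 = 129140163^2 = 16677181699666569
3^35 = 3 * 3^34 = 3 * 16677181699666569 = 50031545098999707

Result: 50031545098999707
Multiplications needed: 7 (7 lines after 3^1)

3^35 = 50031545098999707. Using exponentiation by squaring, this requires 7 multiplications. The key idea: if the exponent is even, square the half-power; if odd, multiply by the base once.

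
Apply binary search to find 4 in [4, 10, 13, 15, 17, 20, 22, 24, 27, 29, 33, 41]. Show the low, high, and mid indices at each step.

Binary search for 4 in [4, 10, 13, 15, 17, 20, 22, 24, 27, 29, 33, 41]:

lo=0, hi=11, mid=5, arr[mid]=20 -> 20 > 4, search left half
lo=0, hi=4, mid=2, arr[mid]=13 -> 13 > 4, search left half
lo=0, hi=1, mid=0, arr[mid]=4 -> Found target at index 0!

Binary search finds 4 at index 0 after 3 comparisons. The search repeatedly halves the search space by comparing with the middle element.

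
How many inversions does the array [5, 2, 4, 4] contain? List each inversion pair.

Finding inversions in [5, 2, 4, 4]:

(0, 1): arr[0]=5 > arr[1]=2
(0, 2): arr[0]=5 > arr[2]=4
(0, 3): arr[0]=5 > arr[3]=4

Total inversions: 3

The array has 3 inversion(s): (0,1), (0,2), (0,3). Each pair (i,j) satisfies i < j and arr[i] > arr[j].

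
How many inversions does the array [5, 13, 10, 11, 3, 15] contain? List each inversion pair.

Finding inversions in [5, 13, 10, 11, 3, 15]:

(0, 4): arr[0]=5 > arr[4]=3
(1, 2): arr[1]=13 > arr[2]=10
(1, 3): arr[1]=13 > arr[3]=11
(1, 4): arr[1]=13 > arr[4]=3
(2, 4): arr[2]=10 > arr[4]=3
(3, 4): arr[3]=11 > arr[4]=3

Total inversions: 6

The array has 6 inversion(s): (0,4), (1,2), (1,3), (1,4), (2,4), (3,4). Each pair (i,j) satisfies i < j and arr[i] > arr[j].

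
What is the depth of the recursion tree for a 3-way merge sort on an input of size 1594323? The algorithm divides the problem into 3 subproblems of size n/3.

For divide and conquer with division factor 3:

Problem sizes at each level:
Level 0: 1594323
Level 1: 531441
Level 2: 177147
Level 3: 59049
Level 4: 19683
Level 5: 6561
Level 6: 2187
Level 7: 729
Level 8: 243
Level 9: 81
Level 10: 27
Level 11: 9
Level 12: 3
Level 13: 1

The root is level 0 and the size-1 base case is level 13 (the tree spans levels 0 through 13, i.e. 14 levels counting the root), so the depth is the number of divisions: log_3(1594323) = 13

The recursion tree depth is log_3(1594323) = 13. At each level, the problem size is divided by 3, so it takes 13 divisions to reduce to a base case of size 1. The algorithm makes 3 recursive calls at each level.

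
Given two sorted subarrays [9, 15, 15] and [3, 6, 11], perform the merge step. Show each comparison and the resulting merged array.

Merging process:

Compare 9 vs 3: take 3 from right. Merged: [3]
Compare 9 vs 6: take 6 from right. Merged: [3, 6]
Compare 9 vs 11: take 9 from left. Merged: [3, 6, 9]
Compare 15 vs 11: take 11 from right. Merged: [3, 6, 9, 11]
Append remaining from left: [15, 15]. Merged: [3, 6, 9, 11, 15, 15]

Final merged array: [3, 6, 9, 11, 15, 15]
Total comparisons: 4

The merged array is [3, 6, 9, 11, 15, 15], requiring 4 comparisons. The merge step runs in O(n) time where n is the total number of elements.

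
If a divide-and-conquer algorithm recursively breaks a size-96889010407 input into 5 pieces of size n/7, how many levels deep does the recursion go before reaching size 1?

For divide and conquer with division factor 7:

Problem sizes at each level:
Level 0: 96889010407
Level 1: 13841287201
Level 2: 1977326743
Level 3: 282475249
Level 4: 40353607
Level 5: 5764801
Level 6: 823543
Level 7: 117649
Level 8: 16807
Level 9: 2401
Level 10: 343
Level 11: 49
Level 12: 7
Level 13: 1

The root is level 0 and the size-1 base case is level 13 (the tree spans levels 0 through 13, i.e. 14 levels counting the root), so the depth is the number of divisions: log_7(96889010407) = 13

The recursion tree depth is log_7(96889010407) = 13. At each level, the problem size is divided by 7, so it takes 13 divisions to reduce to a base case of size 1. The algorithm makes 5 recursive calls at each level.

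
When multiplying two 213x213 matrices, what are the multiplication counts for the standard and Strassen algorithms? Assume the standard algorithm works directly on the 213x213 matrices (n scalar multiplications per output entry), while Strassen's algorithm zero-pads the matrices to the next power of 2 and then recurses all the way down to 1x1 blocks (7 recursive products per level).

Matrix multiplication for 213x213 matrices:

Strassen's algorithm requires power-of-2 dimensions. Pad 213x213 to 256x256 (next power of 2).

Standard algorithm: 213^3 = 9663597 multiplications
Strassen's algorithm: 7^(log2(256)) = 7^8 = 5764801 multiplications
Savings: 9663597 - 5764801 = 3898796 multiplications

Standard: 9663597 multiplications (213^3). Strassen: 5764801 multiplications (7^8, after padding to 256x256). Strassen reduces 8 recursive multiplications to 7 at each level.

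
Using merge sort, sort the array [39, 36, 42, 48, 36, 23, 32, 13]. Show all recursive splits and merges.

Merge sort trace:

Split: [39, 36, 42, 48, 36, 23, 32, 13] -> [39, 36, 42, 48] and [36, 23, 32, 13]
  Split: [39, 36, 42, 48] -> [39, 36] and [42, 48]
    Split: [39, 36] -> [39] and [36]
    Merge: [39] + [36] -> [36, 39]
    Split: [42, 48] -> [42] and [48]
    Merge: [42] + [48] -> [42, 48]
  Merge: [36, 39] + [42, 48] -> [36, 39, 42, 48]
  Split: [36, 23, 32, 13] -> [36, 23] and [32, 13]
    Split: [36, 23] -> [36] and [23]
    Merge: [36] + [23] -> [23, 36]
    Split: [32, 13] -> [32] and [13]
    Merge: [32] + [13] -> [13, 32]
  Merge: [23, 36] + [13, 32] -> [13, 23, 32, 36]
Merge: [36, 39, 42, 48] + [13, 23, 32, 36] -> [13, 23, 32, 36, 36, 39, 42, 48]

Final sorted array: [13, 23, 32, 36, 36, 39, 42, 48]

The merge sort proceeds by recursively splitting the array and merging sorted halves.
After all merges, the sorted array is [13, 23, 32, 36, 36, 39, 42, 48].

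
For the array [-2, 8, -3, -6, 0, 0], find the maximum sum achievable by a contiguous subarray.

Using Kadane's algorithm on [-2, 8, -3, -6, 0, 0]:

Scanning through the array:
Position 1 (value 8): max_ending_here = 8, max_so_far = 8
Position 2 (value -3): max_ending_here = 5, max_so_far = 8
Position 3 (value -6): max_ending_here = -1, max_so_far = 8
Position 4 (value 0): max_ending_here = 0, max_so_far = 8
Position 5 (value 0): max_ending_here = 0, max_so_far = 8

Maximum subarray: [8]
Maximum sum: 8

The maximum subarray is [8] with sum 8. This subarray runs from index 1 to index 1.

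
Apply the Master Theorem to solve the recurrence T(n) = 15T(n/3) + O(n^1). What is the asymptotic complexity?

Master Theorem for T(n) = 15T(n/3) + O(n^1):

a = 15, b = 3, c = 1
log_b(a) = log_3(15) = 2.4650

Case 1: c = 1 < log_3(15) = 2.4650
T(n) = O(n^(log_3 15))

For T(n) = 15T(n/3) + O(n^1): log_3(15) = 2.4650. This is Case 1 of the Master Theorem (c < log_b(a), work dominated by leaves), giving O(n^(log_3 15)).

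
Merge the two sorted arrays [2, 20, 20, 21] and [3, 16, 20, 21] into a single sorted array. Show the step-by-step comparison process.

Merging process:

Compare 2 vs 3: take 2 from left. Merged: [2]
Compare 20 vs 3: take 3 from right. Merged: [2, 3]
Compare 20 vs 16: take 16 from right. Merged: [2, 3, 16]
Compare 20 vs 20: take 20 from left. Merged: [2, 3, 16, 20]
Compare 20 vs 20: take 20 from left. Merged: [2, 3, 16, 20, 20]
Compare 21 vs 20: take 20 from right. Merged: [2, 3, 16, 20, 20, 20]
Compare 21 vs 21: take 21 from left. Merged: [2, 3, 16, 20, 20, 20, 21]
Append remaining from right: [21]. Merged: [2, 3, 16, 20, 20, 20, 21, 21]

Final merged array: [2, 3, 16, 20, 20, 20, 21, 21]
Total comparisons: 7

The merged array is [2, 3, 16, 20, 20, 20, 21, 21], requiring 7 comparisons. The merge step runs in O(n) time where n is the total number of elements.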